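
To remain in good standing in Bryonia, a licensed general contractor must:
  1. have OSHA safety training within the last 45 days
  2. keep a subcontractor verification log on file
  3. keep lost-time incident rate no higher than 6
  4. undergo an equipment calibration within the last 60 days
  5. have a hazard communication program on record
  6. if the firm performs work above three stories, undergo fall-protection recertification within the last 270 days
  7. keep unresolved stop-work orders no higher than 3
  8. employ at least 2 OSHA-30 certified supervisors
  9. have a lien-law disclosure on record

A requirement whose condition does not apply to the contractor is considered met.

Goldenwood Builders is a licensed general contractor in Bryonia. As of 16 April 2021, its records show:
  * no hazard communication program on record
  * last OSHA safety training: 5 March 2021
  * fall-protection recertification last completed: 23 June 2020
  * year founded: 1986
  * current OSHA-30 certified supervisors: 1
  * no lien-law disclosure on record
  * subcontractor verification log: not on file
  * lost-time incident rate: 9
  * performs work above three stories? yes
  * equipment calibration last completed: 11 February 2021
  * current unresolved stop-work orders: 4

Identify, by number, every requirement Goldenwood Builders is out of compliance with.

2, 3, 4, 5, 6, 7, 8, 9

1. OSHA safety training 42 days ago vs limit 45 → met
2. subcontractor verification log absent → not met
3. lost-time incident rate 9 > 6 → not met
4. equipment calibration 64 days ago vs limit 60 → not met
5. hazard communication program absent → not met
6. condition 'performs work above three stories' holds; fall-protection recertification 297 days ago vs limit 270 → not met
7. unresolved stop-work orders 4 > 3 → not met
8. OSHA-30 certified supervisors 1 < 2 → not met
9. lien-law disclosure absent → not met
Not met: 2, 3, 4, 5, 6, 7, 8, 9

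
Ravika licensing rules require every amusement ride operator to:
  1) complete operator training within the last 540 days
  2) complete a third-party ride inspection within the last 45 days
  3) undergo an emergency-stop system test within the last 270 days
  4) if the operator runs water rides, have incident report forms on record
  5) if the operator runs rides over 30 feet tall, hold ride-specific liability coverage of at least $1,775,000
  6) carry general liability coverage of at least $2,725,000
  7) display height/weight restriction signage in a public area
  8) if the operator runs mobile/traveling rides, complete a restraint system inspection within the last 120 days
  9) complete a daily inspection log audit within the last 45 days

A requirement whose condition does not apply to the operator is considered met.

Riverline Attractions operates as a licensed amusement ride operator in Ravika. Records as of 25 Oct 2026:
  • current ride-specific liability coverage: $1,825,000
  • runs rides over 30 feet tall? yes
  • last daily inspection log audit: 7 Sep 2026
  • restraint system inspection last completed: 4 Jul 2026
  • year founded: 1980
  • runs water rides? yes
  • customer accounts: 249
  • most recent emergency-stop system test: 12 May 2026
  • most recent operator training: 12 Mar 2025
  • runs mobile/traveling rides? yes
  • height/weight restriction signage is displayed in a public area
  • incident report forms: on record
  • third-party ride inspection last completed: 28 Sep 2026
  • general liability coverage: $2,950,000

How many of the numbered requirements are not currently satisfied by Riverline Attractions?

1. operator training 592 days ago vs limit 540 → not met
2. third-party ride inspection 27 days ago vs limit 45 → met
3. emergency-stop system test 166 days ago vs limit 270 → met
4. condition 'runs water rides' holds; incident report forms present → met
5. condition 'runs rides over 30 feet tall' holds; ride-specific liability coverage $1,825,000 ≥ $1,775,000 → met
6. general liability coverage $2,950,000 ≥ $2,725,000 → met
7. height/weight restriction signage present → met
8. condition 'runs mobile/traveling rides' holds; restraint system inspection 113 days ago vs limit 120 → met
9. daily inspection log audit 48 days ago vs limit 45 → not met
Not met: 2 of 9

2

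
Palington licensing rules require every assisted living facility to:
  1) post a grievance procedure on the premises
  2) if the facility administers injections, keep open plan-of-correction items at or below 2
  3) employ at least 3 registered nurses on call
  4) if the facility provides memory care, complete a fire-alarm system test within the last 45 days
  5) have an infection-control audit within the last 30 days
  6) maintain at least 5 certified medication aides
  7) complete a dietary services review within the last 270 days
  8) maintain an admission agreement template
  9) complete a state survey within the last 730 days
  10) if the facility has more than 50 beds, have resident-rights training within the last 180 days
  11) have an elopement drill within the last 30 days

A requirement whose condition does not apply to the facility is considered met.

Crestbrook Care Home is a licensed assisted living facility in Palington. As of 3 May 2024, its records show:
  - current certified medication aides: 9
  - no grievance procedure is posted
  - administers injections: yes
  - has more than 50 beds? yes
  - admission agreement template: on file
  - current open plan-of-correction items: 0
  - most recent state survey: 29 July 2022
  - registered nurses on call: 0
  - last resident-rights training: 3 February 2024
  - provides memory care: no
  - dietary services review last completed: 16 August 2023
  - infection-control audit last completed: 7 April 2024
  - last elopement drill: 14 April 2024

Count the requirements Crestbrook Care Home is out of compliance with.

2

1. grievance procedure absent → not met
2. condition 'administers injections' holds; open plan-of-correction items 0 ≤ 2 → met
3. registered nurses on call 0 < 3 → not met
4. condition 'provides memory care' does not hold → requirement n/a → met
5. infection-control audit 26 days ago vs limit 30 → met
6. certified medication aides 9 ≥ 5 → met
7. dietary services review 261 days ago vs limit 270 → met
8. admission agreement template present → met
9. state survey 644 days ago vs limit 730 → met
10. condition 'has more than 50 beds' holds; resident-rights training 90 days ago vs limit 180 → met
11. elopement drill 19 days ago vs limit 30 → met
Not met: 2 of 11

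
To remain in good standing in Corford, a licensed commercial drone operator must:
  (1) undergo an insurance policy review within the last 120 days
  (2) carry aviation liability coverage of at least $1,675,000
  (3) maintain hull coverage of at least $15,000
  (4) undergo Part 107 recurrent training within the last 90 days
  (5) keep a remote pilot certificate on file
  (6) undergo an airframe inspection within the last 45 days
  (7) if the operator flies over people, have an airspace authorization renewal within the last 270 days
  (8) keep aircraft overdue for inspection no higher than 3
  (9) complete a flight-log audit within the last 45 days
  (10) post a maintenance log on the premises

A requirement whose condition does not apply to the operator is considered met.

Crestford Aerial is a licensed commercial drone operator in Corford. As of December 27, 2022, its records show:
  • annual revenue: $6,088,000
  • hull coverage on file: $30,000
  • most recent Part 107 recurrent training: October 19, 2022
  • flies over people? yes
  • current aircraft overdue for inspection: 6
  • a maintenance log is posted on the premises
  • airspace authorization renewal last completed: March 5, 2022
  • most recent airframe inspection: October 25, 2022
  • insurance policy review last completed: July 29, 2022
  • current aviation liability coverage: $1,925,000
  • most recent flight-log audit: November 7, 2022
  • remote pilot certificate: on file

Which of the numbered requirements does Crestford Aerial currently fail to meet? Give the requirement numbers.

1. insurance policy review 151 days ago vs limit 120 → not met
2. aviation liability coverage $1,925,000 ≥ $1,675,000 → met
3. hull coverage $30,000 ≥ $15,000 → met
4. Part 107 recurrent training 69 days ago vs limit 90 → met
5. remote pilot certificate present → met
6. airframe inspection 63 days ago vs limit 45 → not met
7. condition 'flies over people' holds; airspace authorization renewal 297 days ago vs limit 270 → not met
8. aircraft overdue for inspection 6 > 3 → not met
9. flight-log audit 50 days ago vs limit 45 → not met
10. maintenance log present → met
Not met: 1, 6, 7, 8, 9

1, 6, 7, 8, 9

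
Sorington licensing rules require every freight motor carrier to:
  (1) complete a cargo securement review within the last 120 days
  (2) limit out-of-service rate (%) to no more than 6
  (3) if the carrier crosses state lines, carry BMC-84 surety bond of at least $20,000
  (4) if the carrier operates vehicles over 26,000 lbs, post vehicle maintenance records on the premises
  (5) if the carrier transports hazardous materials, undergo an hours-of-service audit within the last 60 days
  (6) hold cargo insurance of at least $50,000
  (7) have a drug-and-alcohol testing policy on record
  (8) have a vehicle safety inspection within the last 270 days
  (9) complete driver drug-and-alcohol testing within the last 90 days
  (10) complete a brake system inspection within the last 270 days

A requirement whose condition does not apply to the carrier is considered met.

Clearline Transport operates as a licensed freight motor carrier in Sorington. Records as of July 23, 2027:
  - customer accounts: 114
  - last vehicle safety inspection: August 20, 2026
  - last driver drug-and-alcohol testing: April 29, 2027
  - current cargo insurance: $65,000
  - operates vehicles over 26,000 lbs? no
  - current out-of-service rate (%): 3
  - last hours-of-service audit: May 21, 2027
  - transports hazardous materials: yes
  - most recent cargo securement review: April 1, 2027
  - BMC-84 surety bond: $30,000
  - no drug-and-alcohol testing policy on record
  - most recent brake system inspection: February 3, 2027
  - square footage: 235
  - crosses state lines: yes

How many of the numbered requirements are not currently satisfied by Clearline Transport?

3

1. cargo securement review 113 days ago vs limit 120 → met
2. out-of-service rate (%) 3 ≤ 6 → met
3. condition 'crosses state lines' holds; BMC-84 surety bond $30,000 ≥ $20,000 → met
4. condition 'operates vehicles over 26,000 lbs' does not hold → requirement n/a → met
5. condition 'transports hazardous materials' holds; hours-of-service audit 63 days ago vs limit 60 → not met
6. cargo insurance $65,000 ≥ $50,000 → met
7. drug-and-alcohol testing policy absent → not met
8. vehicle safety inspection 337 days ago vs limit 270 → not met
9. driver drug-and-alcohol testing 85 days ago vs limit 90 → met
10. brake system inspection 170 days ago vs limit 270 → met
Not met: 3 of 10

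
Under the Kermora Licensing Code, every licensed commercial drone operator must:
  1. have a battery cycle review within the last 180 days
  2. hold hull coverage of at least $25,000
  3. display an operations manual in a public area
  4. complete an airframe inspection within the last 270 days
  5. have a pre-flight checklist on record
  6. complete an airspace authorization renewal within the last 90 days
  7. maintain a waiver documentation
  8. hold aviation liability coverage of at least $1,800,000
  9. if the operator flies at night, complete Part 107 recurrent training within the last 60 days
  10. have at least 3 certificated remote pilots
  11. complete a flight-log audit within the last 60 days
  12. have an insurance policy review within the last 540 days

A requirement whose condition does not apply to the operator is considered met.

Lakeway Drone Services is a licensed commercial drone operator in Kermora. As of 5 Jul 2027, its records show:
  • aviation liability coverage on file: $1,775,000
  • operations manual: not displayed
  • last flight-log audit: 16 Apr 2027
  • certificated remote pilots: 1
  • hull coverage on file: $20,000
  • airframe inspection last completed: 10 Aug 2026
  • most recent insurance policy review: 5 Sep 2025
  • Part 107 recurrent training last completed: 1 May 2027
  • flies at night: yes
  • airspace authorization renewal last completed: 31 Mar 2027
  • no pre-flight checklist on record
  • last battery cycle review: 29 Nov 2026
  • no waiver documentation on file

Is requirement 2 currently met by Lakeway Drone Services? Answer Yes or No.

No

2. hull coverage $20,000 < $25,000 → not met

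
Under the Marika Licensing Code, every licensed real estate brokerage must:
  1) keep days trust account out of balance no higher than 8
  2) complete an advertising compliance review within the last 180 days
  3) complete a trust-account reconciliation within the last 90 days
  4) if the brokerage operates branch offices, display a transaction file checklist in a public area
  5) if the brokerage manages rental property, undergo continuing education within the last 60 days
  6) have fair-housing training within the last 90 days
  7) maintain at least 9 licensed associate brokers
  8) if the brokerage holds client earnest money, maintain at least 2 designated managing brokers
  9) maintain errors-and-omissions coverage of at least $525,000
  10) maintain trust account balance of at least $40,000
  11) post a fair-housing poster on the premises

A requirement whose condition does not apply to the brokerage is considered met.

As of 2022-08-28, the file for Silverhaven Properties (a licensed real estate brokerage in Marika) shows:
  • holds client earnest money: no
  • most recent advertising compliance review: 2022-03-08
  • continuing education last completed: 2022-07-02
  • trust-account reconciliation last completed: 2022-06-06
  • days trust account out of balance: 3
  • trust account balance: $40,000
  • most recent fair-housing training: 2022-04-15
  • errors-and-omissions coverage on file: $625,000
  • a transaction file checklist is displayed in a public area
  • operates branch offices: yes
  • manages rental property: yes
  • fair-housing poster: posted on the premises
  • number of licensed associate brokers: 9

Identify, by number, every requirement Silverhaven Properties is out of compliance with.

1. days trust account out of balance 3 ≤ 8 → met
2. advertising compliance review 173 days ago vs limit 180 → met
3. trust-account reconciliation 83 days ago vs limit 90 → met
4. condition 'operates branch offices' holds; transaction file checklist present → met
5. condition 'manages rental property' holds; continuing education 57 days ago vs limit 60 → met
6. fair-housing training 135 days ago vs limit 90 → not met
7. licensed associate brokers 9 ≥ 9 → met
8. condition 'holds client earnest money' does not hold → requirement n/a → met
9. errors-and-omissions coverage $625,000 ≥ $525,000 → met
10. trust account balance $40,000 ≥ $40,000 → met
11. fair-housing poster present → met
Not met: 6

6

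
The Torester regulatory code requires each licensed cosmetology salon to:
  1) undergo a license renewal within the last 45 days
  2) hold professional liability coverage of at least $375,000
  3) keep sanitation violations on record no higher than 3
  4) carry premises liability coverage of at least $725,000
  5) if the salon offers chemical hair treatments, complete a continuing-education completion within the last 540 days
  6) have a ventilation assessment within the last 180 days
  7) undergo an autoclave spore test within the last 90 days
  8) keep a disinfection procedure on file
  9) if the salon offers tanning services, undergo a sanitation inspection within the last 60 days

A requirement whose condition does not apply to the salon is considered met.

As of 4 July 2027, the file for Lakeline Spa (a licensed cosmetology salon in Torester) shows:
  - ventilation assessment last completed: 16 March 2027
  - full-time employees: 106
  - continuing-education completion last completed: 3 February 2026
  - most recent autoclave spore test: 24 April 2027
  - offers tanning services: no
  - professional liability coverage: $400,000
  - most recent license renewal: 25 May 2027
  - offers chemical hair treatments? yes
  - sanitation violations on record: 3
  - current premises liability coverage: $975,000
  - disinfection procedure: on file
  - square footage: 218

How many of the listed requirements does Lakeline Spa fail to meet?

1. license renewal 40 days ago vs limit 45 → met
2. professional liability coverage $400,000 ≥ $375,000 → met
3. sanitation violations on record 3 ≤ 3 → met
4. premises liability coverage $975,000 ≥ $725,000 → met
5. condition 'offers chemical hair treatments' holds; continuing-education completion 516 days ago vs limit 540 → met
6. ventilation assessment 110 days ago vs limit 180 → met
7. autoclave spore test 71 days ago vs limit 90 → met
8. disinfection procedure present → met
9. condition 'offers tanning services' does not hold → requirement n/a → met
Not met: 0 of 9

0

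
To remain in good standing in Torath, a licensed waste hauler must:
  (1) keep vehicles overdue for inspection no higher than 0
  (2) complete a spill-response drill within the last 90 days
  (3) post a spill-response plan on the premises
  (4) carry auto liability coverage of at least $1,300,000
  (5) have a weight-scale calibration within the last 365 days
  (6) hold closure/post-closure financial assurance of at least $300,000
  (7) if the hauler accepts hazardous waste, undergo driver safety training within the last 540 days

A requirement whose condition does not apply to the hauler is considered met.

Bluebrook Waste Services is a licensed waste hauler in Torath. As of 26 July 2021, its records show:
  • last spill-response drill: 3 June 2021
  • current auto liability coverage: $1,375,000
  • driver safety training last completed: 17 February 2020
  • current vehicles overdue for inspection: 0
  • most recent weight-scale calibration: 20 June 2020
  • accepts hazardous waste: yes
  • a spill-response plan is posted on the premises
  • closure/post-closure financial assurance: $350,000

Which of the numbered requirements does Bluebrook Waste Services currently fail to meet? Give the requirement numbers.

1. vehicles overdue for inspection 0 ≤ 0 → met
2. spill-response drill 53 days ago vs limit 90 → met
3. spill-response plan present → met
4. auto liability coverage $1,375,000 ≥ $1,300,000 → met
5. weight-scale calibration 401 days ago vs limit 365 → not met
6. closure/post-closure financial assurance $350,000 ≥ $300,000 → met
7. condition 'accepts hazardous waste' holds; driver safety training 525 days ago vs limit 540 → met
Not met: 5

5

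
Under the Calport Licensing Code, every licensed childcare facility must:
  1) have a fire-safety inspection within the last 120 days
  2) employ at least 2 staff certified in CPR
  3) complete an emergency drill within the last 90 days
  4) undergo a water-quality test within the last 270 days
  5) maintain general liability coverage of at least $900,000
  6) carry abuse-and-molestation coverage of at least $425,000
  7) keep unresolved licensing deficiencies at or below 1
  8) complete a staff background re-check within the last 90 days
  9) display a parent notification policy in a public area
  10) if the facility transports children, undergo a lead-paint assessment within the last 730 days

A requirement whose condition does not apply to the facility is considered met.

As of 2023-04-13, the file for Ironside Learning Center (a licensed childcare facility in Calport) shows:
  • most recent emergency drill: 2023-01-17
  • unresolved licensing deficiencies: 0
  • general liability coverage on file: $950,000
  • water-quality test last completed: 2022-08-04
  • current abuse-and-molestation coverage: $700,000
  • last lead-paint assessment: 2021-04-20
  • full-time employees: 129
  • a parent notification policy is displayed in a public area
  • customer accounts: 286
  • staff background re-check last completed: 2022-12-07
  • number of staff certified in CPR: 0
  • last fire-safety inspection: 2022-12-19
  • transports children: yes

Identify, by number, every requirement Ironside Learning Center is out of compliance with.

1. fire-safety inspection 115 days ago vs limit 120 → met
2. staff certified in CPR 0 < 2 → not met
3. emergency drill 86 days ago vs limit 90 → met
4. water-quality test 252 days ago vs limit 270 → met
5. general liability coverage $950,000 ≥ $900,000 → met
6. abuse-and-molestation coverage $700,000 ≥ $425,000 → met
7. unresolved licensing deficiencies 0 ≤ 1 → met
8. staff background re-check 127 days ago vs limit 90 → not met
9. parent notification policy present → met
10. condition 'transports children' holds; lead-paint assessment 723 days ago vs limit 730 → met
Not met: 2, 8

2, 8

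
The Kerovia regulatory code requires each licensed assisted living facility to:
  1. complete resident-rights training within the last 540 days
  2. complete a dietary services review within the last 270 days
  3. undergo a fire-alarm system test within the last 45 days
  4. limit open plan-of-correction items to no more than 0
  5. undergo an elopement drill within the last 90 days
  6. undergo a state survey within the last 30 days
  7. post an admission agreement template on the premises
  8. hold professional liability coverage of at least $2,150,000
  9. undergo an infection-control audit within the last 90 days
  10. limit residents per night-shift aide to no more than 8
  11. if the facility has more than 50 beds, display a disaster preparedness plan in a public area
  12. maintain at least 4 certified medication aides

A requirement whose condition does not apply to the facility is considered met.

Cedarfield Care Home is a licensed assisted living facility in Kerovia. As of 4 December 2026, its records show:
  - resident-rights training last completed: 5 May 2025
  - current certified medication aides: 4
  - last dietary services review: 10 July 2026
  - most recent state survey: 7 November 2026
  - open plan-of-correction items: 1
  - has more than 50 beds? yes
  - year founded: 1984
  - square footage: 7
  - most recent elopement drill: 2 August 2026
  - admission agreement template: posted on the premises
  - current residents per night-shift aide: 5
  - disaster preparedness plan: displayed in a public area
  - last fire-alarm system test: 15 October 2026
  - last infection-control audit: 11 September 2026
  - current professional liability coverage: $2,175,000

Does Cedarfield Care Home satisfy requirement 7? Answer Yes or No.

Yes

7. admission agreement template present → met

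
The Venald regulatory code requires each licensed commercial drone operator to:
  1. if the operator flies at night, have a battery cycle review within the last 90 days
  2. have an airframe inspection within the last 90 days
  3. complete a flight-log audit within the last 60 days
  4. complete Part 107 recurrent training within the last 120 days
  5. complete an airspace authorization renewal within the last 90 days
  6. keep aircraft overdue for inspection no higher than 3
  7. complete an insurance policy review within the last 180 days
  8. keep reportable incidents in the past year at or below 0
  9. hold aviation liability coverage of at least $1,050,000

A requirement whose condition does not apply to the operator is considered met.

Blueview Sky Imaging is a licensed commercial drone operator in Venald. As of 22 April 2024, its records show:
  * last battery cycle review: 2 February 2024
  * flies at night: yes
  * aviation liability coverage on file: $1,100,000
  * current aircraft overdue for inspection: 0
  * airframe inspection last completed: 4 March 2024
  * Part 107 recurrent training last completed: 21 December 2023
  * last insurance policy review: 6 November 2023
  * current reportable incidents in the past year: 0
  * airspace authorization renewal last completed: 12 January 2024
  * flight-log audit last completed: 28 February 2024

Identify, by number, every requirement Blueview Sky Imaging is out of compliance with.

4, 5

1. condition 'flies at night' holds; battery cycle review 80 days ago vs limit 90 → met
2. airframe inspection 49 days ago vs limit 90 → met
3. flight-log audit 54 days ago vs limit 60 → met
4. Part 107 recurrent training 123 days ago vs limit 120 → not met
5. airspace authorization renewal 101 days ago vs limit 90 → not met
6. aircraft overdue for inspection 0 ≤ 3 → met
7. insurance policy review 168 days ago vs limit 180 → met
8. reportable incidents in the past year 0 ≤ 0 → met
9. aviation liability coverage $1,100,000 ≥ $1,050,000 → met
Not met: 4, 5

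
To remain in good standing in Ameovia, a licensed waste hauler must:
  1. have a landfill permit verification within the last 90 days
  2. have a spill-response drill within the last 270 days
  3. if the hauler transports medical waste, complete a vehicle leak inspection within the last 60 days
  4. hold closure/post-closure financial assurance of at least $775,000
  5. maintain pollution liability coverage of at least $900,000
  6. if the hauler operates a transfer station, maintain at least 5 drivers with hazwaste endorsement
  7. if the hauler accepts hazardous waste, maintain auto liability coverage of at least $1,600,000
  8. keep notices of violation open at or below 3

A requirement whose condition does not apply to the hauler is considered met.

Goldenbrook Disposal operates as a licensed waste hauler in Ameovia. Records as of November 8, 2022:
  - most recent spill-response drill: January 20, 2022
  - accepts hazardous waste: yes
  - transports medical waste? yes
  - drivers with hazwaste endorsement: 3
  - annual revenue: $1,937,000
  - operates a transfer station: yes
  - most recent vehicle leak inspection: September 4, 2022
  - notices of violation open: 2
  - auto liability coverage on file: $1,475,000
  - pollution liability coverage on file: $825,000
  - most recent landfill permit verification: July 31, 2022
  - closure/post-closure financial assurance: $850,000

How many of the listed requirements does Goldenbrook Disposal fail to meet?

6

1. landfill permit verification 100 days ago vs limit 90 → not met
2. spill-response drill 292 days ago vs limit 270 → not met
3. condition 'transports medical waste' holds; vehicle leak inspection 65 days ago vs limit 60 → not met
4. closure/post-closure financial assurance $850,000 ≥ $775,000 → met
5. pollution liability coverage $825,000 < $900,000 → not met
6. condition 'operates a transfer station' holds; drivers with hazwaste endorsement 3 < 5 → not met
7. condition 'accepts hazardous waste' holds; auto liability coverage $1,475,000 < $1,600,000 → not met
8. notices of violation open 2 ≤ 3 → met
Not met: 6 of 8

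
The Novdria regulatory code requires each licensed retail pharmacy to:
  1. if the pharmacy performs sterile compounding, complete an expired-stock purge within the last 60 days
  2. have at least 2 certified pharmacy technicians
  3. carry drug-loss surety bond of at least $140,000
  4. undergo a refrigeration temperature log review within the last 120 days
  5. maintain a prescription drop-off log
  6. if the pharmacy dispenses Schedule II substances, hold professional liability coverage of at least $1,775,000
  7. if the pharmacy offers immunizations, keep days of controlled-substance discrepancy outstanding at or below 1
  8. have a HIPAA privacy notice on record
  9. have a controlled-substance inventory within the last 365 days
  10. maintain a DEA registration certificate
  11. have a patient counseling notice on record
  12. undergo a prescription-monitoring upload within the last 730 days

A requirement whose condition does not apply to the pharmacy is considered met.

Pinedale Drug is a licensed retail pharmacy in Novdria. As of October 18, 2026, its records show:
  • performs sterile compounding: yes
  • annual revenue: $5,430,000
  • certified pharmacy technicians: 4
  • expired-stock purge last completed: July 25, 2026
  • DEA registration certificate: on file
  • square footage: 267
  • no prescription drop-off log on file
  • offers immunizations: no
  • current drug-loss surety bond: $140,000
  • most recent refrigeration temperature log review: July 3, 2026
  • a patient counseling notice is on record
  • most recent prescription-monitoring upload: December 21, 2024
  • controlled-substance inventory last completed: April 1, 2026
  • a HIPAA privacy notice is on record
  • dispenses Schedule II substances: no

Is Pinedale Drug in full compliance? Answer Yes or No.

1. condition 'performs sterile compounding' holds; expired-stock purge 85 days ago vs limit 60 → not met
2. certified pharmacy technicians 4 ≥ 2 → met
3. drug-loss surety bond $140,000 ≥ $140,000 → met
4. refrigeration temperature log review 107 days ago vs limit 120 → met
5. prescription drop-off log absent → not met
6. condition 'dispenses Schedule II substances' does not hold → requirement n/a → met
7. condition 'offers immunizations' does not hold → requirement n/a → met
8. HIPAA privacy notice present → met
9. controlled-substance inventory 200 days ago vs limit 365 → met
10. DEA registration certificate present → met
11. patient counseling notice present → met
12. prescription-monitoring upload 666 days ago vs limit 730 → met
Not met: 1, 5

No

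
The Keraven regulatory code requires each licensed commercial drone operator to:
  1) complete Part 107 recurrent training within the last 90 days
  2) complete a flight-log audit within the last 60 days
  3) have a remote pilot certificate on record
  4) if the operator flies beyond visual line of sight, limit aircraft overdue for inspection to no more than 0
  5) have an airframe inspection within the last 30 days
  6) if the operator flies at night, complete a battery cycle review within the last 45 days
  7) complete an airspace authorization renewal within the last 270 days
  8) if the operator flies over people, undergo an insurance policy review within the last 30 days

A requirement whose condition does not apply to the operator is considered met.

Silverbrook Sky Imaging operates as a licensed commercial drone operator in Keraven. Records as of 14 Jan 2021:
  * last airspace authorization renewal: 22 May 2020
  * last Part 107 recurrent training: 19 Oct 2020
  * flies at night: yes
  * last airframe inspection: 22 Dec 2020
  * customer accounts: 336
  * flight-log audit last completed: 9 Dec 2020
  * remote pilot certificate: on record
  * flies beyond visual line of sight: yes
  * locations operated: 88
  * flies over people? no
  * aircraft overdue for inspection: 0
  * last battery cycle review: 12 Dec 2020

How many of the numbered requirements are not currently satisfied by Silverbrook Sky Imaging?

1. Part 107 recurrent training 87 days ago vs limit 90 → met
2. flight-log audit 36 days ago vs limit 60 → met
3. remote pilot certificate present → met
4. condition 'flies beyond visual line of sight' holds; aircraft overdue for inspection 0 ≤ 0 → met
5. airframe inspection 23 days ago vs limit 30 → met
6. condition 'flies at night' holds; battery cycle review 33 days ago vs limit 45 → met
7. airspace authorization renewal 237 days ago vs limit 270 → met
8. condition 'flies over people' does not hold → requirement n/a → met
Not met: 0 of 8

0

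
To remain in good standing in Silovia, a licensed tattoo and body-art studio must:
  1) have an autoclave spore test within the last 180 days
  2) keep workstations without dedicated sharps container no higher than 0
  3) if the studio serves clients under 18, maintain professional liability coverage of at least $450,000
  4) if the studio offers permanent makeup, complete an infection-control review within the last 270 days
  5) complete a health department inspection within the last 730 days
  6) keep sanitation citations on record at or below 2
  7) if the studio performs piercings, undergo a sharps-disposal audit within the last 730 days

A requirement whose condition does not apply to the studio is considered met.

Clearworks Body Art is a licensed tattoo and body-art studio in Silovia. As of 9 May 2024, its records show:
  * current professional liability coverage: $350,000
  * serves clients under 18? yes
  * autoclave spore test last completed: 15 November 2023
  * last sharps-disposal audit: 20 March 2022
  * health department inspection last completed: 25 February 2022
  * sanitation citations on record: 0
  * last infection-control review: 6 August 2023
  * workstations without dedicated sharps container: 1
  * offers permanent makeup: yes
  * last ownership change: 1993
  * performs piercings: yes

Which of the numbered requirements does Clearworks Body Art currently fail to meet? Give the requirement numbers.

1. autoclave spore test 176 days ago vs limit 180 → met
2. workstations without dedicated sharps container 1 > 0 → not met
3. condition 'serves clients under 18' holds; professional liability coverage $350,000 < $450,000 → not met
4. condition 'offers permanent makeup' holds; infection-control review 277 days ago vs limit 270 → not met
5. health department inspection 804 days ago vs limit 730 → not met
6. sanitation citations on record 0 ≤ 2 → met
7. condition 'performs piercings' holds; sharps-disposal audit 781 days ago vs limit 730 → not met
Not met: 2, 3, 4, 5, 7

2, 3, 4, 5, 7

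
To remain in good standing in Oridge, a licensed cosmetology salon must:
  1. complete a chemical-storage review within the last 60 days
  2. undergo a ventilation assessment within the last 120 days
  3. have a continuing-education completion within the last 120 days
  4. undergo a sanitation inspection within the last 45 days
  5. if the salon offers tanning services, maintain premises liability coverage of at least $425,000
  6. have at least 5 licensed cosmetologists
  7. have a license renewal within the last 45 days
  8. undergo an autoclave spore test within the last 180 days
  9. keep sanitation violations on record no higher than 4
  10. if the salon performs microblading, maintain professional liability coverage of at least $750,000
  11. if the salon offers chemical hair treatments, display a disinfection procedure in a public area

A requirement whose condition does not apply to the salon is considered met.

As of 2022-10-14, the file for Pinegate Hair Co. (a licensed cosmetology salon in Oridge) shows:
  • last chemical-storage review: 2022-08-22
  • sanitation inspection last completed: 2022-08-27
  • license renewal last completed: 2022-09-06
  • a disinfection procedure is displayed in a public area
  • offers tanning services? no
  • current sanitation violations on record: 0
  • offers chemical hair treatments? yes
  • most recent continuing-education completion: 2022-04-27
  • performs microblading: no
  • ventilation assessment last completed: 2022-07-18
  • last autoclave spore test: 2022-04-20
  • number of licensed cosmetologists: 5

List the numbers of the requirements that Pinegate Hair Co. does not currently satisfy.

1. chemical-storage review 53 days ago vs limit 60 → met
2. ventilation assessment 88 days ago vs limit 120 → met
3. continuing-education completion 170 days ago vs limit 120 → not met
4. sanitation inspection 48 days ago vs limit 45 → not met
5. condition 'offers tanning services' does not hold → requirement n/a → met
6. licensed cosmetologists 5 ≥ 5 → met
7. license renewal 38 days ago vs limit 45 → met
8. autoclave spore test 177 days ago vs limit 180 → met
9. sanitation violations on record 0 ≤ 4 → met
10. condition 'performs microblading' does not hold → requirement n/a → met
11. condition 'offers chemical hair treatments' holds; disinfection procedure present → met
Not met: 3, 4

3, 4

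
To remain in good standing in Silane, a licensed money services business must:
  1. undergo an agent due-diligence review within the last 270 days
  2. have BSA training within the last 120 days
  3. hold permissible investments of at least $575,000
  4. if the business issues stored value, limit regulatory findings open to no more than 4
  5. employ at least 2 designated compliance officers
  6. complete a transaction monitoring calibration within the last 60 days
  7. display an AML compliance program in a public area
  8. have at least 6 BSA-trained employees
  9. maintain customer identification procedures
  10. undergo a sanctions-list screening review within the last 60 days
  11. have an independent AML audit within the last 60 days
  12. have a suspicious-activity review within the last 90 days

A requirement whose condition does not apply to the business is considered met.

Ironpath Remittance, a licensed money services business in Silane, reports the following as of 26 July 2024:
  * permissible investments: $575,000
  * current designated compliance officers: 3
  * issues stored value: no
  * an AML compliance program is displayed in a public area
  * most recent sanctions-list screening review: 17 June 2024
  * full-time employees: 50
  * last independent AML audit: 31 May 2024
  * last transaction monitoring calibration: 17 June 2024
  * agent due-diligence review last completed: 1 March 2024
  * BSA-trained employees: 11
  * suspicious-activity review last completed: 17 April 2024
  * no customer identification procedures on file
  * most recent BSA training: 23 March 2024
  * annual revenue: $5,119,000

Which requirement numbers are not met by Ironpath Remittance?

1. agent due-diligence review 147 days ago vs limit 270 → met
2. BSA training 125 days ago vs limit 120 → not met
3. permissible investments $575,000 ≥ $575,000 → met
4. condition 'issues stored value' does not hold → requirement n/a → met
5. designated compliance officers 3 ≥ 2 → met
6. transaction monitoring calibration 39 days ago vs limit 60 → met
7. AML compliance program present → met
8. BSA-trained employees 11 ≥ 6 → met
9. customer identification procedures absent → not met
10. sanctions-list screening review 39 days ago vs limit 60 → met
11. independent AML audit 56 days ago vs limit 60 → met
12. suspicious-activity review 100 days ago vs limit 90 → not met
Not met: 2, 9, 12

2, 9, 12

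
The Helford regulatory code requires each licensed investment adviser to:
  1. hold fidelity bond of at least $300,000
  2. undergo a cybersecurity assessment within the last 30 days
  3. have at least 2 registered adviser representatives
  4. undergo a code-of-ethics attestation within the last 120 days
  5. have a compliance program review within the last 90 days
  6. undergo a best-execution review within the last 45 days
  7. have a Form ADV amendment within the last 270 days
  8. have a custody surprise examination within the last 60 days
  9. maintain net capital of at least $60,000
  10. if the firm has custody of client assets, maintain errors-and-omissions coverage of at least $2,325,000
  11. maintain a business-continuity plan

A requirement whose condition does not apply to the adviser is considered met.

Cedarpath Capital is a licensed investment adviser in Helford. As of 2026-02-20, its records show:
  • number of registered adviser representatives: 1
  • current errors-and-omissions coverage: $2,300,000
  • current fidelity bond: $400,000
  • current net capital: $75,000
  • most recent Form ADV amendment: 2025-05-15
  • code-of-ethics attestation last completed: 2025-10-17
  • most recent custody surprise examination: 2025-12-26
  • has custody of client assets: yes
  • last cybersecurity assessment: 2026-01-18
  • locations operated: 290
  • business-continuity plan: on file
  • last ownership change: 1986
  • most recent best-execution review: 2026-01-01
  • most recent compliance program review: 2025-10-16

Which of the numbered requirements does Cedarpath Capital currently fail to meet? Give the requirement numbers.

2, 3, 4, 5, 6, 7, 10

1. fidelity bond $400,000 ≥ $300,000 → met
2. cybersecurity assessment 33 days ago vs limit 30 → not met
3. registered adviser representatives 1 < 2 → not met
4. code-of-ethics attestation 126 days ago vs limit 120 → not met
5. compliance program review 127 days ago vs limit 90 → not met
6. best-execution review 50 days ago vs limit 45 → not met
7. Form ADV amendment 281 days ago vs limit 270 → not met
8. custody surprise examination 56 days ago vs limit 60 → met
9. net capital $75,000 ≥ $60,000 → met
10. condition 'has custody of client assets' holds; errors-and-omissions coverage $2,300,000 < $2,325,000 → not met
11. business-continuity plan present → met
Not met: 2, 3, 4, 5, 6, 7, 10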